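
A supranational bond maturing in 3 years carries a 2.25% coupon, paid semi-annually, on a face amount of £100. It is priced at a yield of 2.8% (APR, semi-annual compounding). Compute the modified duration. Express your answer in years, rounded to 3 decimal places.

Periodic yield y = 0.014. First find Macaulay duration:
  t   CF        PV=CF/(1+0.014)^t    t·PV
  1        1.125         1.1095         1.1095
  2        1.125         1.0941         2.1883
  3        1.125         1.0790         3.2371
  4        1.125         1.0641         4.2566
  5        1.125         1.0495         5.2473
  6      101.125        93.0317       558.1900
  Σ                     98.4279       574.2287
P = 98.4279; Macaulay duration = 574.2287 / 98.4279 = 5.83400 half-year periods = 2.91700 years.
Modified duration = D_Mac / (1 + y) = 2.91700 / 1.014 = 2.87673 years.

2.877 years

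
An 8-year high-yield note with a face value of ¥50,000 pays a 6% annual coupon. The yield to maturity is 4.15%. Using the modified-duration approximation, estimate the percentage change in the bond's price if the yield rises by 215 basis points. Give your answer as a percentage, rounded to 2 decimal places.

Periodic yield y = 0.0415. Modified duration first:
  t   CF        PV=CF/(1+0.0415)^t    t·PV
  1     3,000.00     2,880.4609     2,880.4609
  2     3,000.00     2,765.6849     5,531.3699
  3     3,000.00     2,655.4824     7,966.4473
  4     3,000.00     2,549.6711    10,198.6843
  5     3,000.00     2,448.0759    12,240.3796
  6     3,000.00     2,350.5290    14,103.1738
  7     3,000.00     2,256.8689    15,798.0824
  8    53,000.00    38,282.6220   306,260.9761
  Σ                 56,189.3952   374,979.5743
P = 56,189.3952; D_Mac = 6.67349 yrs; D_mod = 6.67349/(1+0.0415) = 6.40758 yrs.
ΔP/P ≈ -D_mod · Δy = -6.40758 × (+0.0215) = -0.137763 = -13.7763%.

-13.78%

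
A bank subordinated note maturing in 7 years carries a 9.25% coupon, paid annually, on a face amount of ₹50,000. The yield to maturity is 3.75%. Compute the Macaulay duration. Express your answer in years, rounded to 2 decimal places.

Periodic yield y = 0.0375. Discount each cash flow and weight by its year:
  t   CF        PV=CF/(1+0.0375)^t    t·PV
  1     4,625.00     4,457.8313     4,457.8313
  2     4,625.00     4,296.7049     8,593.4098
  3     4,625.00     4,141.4023    12,424.2069
  4     4,625.00     3,991.7131    15,966.8523
  5     4,625.00     3,847.4343    19,237.1714
  6     4,625.00     3,708.3704    22,250.2223
  7    54,625.00    42,215.7697   295,510.3881
  Σ                 66,659.2260   378,440.0821
Price P = Σ PV = 66,659.2260.
Macaulay duration = Σ(t·PV) / P = 378,440.0821 / 66,659.2260 = 5.67723 years.

5.68 years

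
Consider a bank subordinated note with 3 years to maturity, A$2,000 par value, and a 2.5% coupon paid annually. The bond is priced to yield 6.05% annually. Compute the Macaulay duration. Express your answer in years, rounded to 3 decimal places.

Periodic yield y = 0.0605. Discount each cash flow and weight by its year:
  t   CF        PV=CF/(1+0.0605)^t    t·PV
  1        50.00        47.1476        47.1476
  2        50.00        44.4579        88.9157
  3     2,050.00     1,718.7861     5,156.3584
  Σ                  1,810.3916     5,292.4217
Price P = Σ PV = 1,810.3916.
Macaulay duration = Σ(t·PV) / P = 5,292.4217 / 1,810.3916 = 2.92336 years.

2.923 years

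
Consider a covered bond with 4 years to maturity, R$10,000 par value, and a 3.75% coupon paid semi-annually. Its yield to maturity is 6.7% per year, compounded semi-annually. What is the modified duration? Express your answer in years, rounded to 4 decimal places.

Periodic yield y = 0.0335. First find Macaulay duration:
  t   CF        PV=CF/(1+0.0335)^t    t·PV
  1       187.50       181.4224       181.4224
  2       187.50       175.5417       351.0834
  3       187.50       169.8517       509.5550
  4       187.50       164.3461       657.3843
  5       187.50       159.0189       795.0947
  6       187.50       153.8645       923.1869
  7       187.50       148.8771     1,042.1397
  8    10,187.50     7,826.7917    62,614.3333
  Σ                  8,979.7140    67,074.1998
P = 8,979.7140; Macaulay duration = 67,074.1998 / 8,979.7140 = 7.46953 half-year periods = 3.73476 years.
Modified duration = D_Mac / (1 + y) = 3.73476 / 1.0335 = 3.61370 years.

3.6137 years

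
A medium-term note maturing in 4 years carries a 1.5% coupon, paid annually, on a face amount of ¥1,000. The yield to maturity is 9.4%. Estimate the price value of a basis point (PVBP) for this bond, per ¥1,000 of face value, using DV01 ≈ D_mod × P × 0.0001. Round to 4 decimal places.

¥0.2658

Periodic yield y = 0.094.
  t   CF        PV=CF/(1+0.094)^t    t·PV
  1        15.00        13.7112        13.7112
  2        15.00        12.5330        25.0661
  3        15.00        11.4562        34.3685
  4     1,015.00       708.5928     2,834.3713
  Σ                    746.2932     2,907.5171
P = 746.2932; D_Mac = 3.89594 yrs; D_mod = 3.56119 yrs.
DV01 ≈ 3.56119 × 746.2932 × 0.0001 = 0.265769.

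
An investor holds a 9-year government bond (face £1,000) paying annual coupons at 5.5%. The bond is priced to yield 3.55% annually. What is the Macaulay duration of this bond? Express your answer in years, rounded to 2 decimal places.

7.46 years

Periodic yield y = 0.0355. Discount each cash flow and weight by its year:
  t   CF        PV=CF/(1+0.0355)^t    t·PV
  1        55.00        53.1144        53.1144
  2        55.00        51.2935       102.5870
  3        55.00        49.5350       148.6051
  4        55.00        47.8368       191.3473
  5        55.00        46.1968       230.9841
  6        55.00        44.6131       267.6784
  7        55.00        43.0836       301.5852
  8        55.00        41.6066       332.8525
  9     1,055.00       770.7287     6,936.5583
  Σ                  1,148.0086     8,565.3124
Price P = Σ PV = 1,148.0086.
Macaulay duration = Σ(t·PV) / P = 8,565.3124 / 1,148.0086 = 7.46102 years.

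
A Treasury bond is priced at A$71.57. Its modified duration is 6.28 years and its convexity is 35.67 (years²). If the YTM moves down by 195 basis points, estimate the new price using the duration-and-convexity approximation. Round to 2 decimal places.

A$80.82

Duration effect: -D_mod·Δy = -6.28 × (-0.0195) = +0.122460
Convexity effect: ½·C·(Δy)² = 0.5 × 35.67 × (-0.0195)² = +0.00678175875
ΔP/P ≈ +0.122460 + 0.00678175875 = +0.12924175875
New price ≈ 71.57 × (1 + 0.12924175875) = 80.8198326737375.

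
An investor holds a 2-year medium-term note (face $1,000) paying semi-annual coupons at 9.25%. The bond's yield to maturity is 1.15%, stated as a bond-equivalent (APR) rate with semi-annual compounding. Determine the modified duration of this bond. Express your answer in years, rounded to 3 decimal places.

1.871 years

Periodic yield y = 0.00575. First find Macaulay duration:
  t   CF        PV=CF/(1+0.00575)^t    t·PV
  1        46.25        45.9856        45.9856
  2        46.25        45.7227        91.4454
  3        46.25        45.4613       136.3838
  4     1,046.25     1,022.5282     4,090.1129
  Σ                  1,159.6978     4,363.9277
P = 1,159.6978; Macaulay duration = 4,363.9277 / 1,159.6978 = 3.76299 half-year periods = 1.88149 years.
Modified duration = D_Mac / (1 + y) = 1.88149 / 1.00575 = 1.87074 years.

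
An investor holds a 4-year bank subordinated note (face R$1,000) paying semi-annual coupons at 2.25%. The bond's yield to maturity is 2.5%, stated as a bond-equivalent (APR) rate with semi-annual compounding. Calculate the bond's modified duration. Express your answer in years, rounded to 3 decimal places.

3.799 years

Periodic yield y = 0.0125. First find Macaulay duration:
  t   CF        PV=CF/(1+0.0125)^t    t·PV
  1        11.25        11.1111        11.1111
  2        11.25        10.9739        21.9479
  3        11.25        10.8385        32.5154
  4        11.25        10.7046        42.8186
  5        11.25        10.5725        52.8625
  6        11.25        10.4420        62.6518
  7        11.25        10.3131        72.1914
  8     1,011.25       915.5842     7,324.6734
  Σ                    990.5398     7,620.7720
P = 990.5398; Macaulay duration = 7,620.7720 / 990.5398 = 7.69355 half-year periods = 3.84678 years.
Modified duration = D_Mac / (1 + y) = 3.84678 / 1.0125 = 3.79929 years.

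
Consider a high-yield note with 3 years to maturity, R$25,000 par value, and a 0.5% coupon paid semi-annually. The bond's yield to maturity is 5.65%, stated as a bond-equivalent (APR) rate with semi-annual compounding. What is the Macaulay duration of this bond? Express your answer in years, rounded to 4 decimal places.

Periodic yield y = 0.02825. Discount each cash flow and weight by its period:
  t   CF        PV=CF/(1+0.02825)^t    t·PV
  1        62.50        60.7829        60.7829
  2        62.50        59.1129       118.2259
  3        62.50        57.4889       172.4666
  4        62.50        55.9094       223.6378
  5        62.50        54.3734       271.8670
  6    25,062.50    21,204.6975   127,228.1849
  Σ                 21,492.3650   128,075.1650
Price P = Σ PV = 21,492.3650.
Macaulay duration = Σ(t·PV) / P = 128,075.1650 / 21,492.3650 = 5.95910 half-year periods.
In years: 5.95910 / 2 = 2.97955 years.

2.9796 years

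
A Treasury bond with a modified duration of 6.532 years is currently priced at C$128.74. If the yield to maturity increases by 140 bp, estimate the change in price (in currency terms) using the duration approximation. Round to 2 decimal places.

Duration approximation: ΔP/P ≈ -D_mod · Δy = -6.532 × (+0.014) = -0.091448.
ΔP ≈ 128.74 × (-0.091448) = -11.77301552.

-C$11.77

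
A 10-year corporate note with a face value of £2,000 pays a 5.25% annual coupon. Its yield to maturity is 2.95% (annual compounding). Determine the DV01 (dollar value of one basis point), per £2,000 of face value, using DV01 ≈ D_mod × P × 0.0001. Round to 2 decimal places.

Periodic yield y = 0.0295.
  t   CF        PV=CF/(1+0.0295)^t    t·PV
  1       105.00       101.9913       101.9913
  2       105.00        99.0687       198.1375
  3       105.00        96.2299       288.6898
  4       105.00        93.4725       373.8900
  5       105.00        90.7941       453.9704
  6       105.00        88.1924       529.1544
  7       105.00        85.6653       599.6570
  8       105.00        83.2106       665.6846
  9       105.00        80.8262       727.4358
  10    2,105.00     1,573.9415    15,739.4151
  Σ                  2,393.3925    19,678.0259
P = 2,393.3925; D_Mac = 8.22181 yrs; D_mod = 7.98622 yrs.
DV01 ≈ 7.98622 × 2,393.3925 × 0.0001 = 1.911416.

£1.91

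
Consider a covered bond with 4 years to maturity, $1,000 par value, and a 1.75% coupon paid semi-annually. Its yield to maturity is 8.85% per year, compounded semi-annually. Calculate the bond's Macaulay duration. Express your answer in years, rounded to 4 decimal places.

Periodic yield y = 0.04425. Discount each cash flow and weight by its period:
  t   CF        PV=CF/(1+0.04425)^t    t·PV
  1         8.75         8.3792         8.3792
  2         8.75         8.0242        16.0483
  3         8.75         7.6841        23.0524
  4         8.75         7.3585        29.4341
  5         8.75         7.0467        35.2335
  6         8.75         6.7481        40.4886
  7         8.75         6.4621        45.2350
  8     1,008.75       713.4239     5,707.3915
  Σ                    765.1269     5,905.2625
Price P = Σ PV = 765.1269.
Macaulay duration = Σ(t·PV) / P = 5,905.2625 / 765.1269 = 7.71802 half-year periods.
In years: 7.71802 / 2 = 3.85901 years.

3.8590 years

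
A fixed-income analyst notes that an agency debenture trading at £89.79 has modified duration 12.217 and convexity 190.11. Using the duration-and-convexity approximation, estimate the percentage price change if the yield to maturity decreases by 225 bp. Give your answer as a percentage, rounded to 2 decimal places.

Duration effect: -D_mod·Δy = -12.217 × (-0.0225) = +0.2748825
Convexity effect: ½·C·(Δy)² = 0.5 × 190.11 × (-0.0225)² = +0.04812159375
ΔP/P ≈ +0.2748825 + 0.04812159375 = +0.32300409375
= +32.300409375%.

+32.30%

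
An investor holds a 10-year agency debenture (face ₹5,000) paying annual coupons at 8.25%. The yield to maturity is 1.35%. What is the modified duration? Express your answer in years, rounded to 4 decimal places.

7.7413 years

Periodic yield y = 0.0135. First find Macaulay duration:
  t   CF        PV=CF/(1+0.0135)^t    t·PV
  1       412.50       407.0054       407.0054
  2       412.50       401.5840       803.1681
  3       412.50       396.2349     1,188.7046
  4       412.50       390.9570     1,563.8278
  5       412.50       385.7493     1,928.7467
  6       412.50       380.6111     2,283.6665
  7       412.50       375.5413     2,628.7890
  8       412.50       370.5390     2,964.3120
  9       412.50       365.6034     3,290.4302
  10    5,412.50     4,733.2602    47,332.6020
  Σ                  8,207.0856    64,391.2523
P = 8,207.0856; Macaulay duration = 64,391.2523 / 8,207.0856 = 7.84581 years.
Modified duration = D_Mac / (1 + y) = 7.84581 / 1.0135 = 7.74130 years.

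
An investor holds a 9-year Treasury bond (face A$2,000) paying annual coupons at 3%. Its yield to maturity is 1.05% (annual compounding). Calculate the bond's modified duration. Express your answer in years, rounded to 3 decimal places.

8.022 years

Periodic yield y = 0.0105. First find Macaulay duration:
  t   CF        PV=CF/(1+0.0105)^t    t·PV
  1        60.00        59.3765        59.3765
  2        60.00        58.7596       117.5191
  3        60.00        58.1490       174.4470
  4        60.00        57.5448       230.1791
  5        60.00        56.9468       284.7342
  6        60.00        56.3551       338.1307
  7        60.00        55.7695       390.3867
  8        60.00        55.1900       441.5203
  9     2,060.00     1,875.1688    16,876.5189
  Σ                  2,333.2602    18,912.8127
P = 2,333.2602; Macaulay duration = 18,912.8127 / 2,333.2602 = 8.10575 years.
Modified duration = D_Mac / (1 + y) = 8.10575 / 1.0105 = 8.02152 years.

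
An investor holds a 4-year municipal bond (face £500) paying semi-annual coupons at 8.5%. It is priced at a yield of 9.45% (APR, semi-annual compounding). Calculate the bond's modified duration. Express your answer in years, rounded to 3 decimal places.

3.307 years

Periodic yield y = 0.04725. First find Macaulay duration:
  t   CF        PV=CF/(1+0.04725)^t    t·PV
  1        21.25        20.2912        20.2912
  2        21.25        19.3757        38.7515
  3        21.25        18.5015        55.5046
  4        21.25        17.6668        70.6671
  5        21.25        16.8697        84.3484
  6        21.25        16.1086        96.6514
  7        21.25        15.3818       107.6724
  8       521.25       360.2825     2,882.2597
  Σ                    484.4778     3,356.1463
P = 484.4778; Macaulay duration = 3,356.1463 / 484.4778 = 6.92735 half-year periods = 3.46367 years.
Modified duration = D_Mac / (1 + y) = 3.46367 / 1.04725 = 3.30740 years.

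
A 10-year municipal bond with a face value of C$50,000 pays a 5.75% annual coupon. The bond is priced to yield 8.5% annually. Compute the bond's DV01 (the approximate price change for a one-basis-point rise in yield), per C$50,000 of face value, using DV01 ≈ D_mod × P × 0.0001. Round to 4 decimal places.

C$28.7869

Periodic yield y = 0.085.
  t   CF        PV=CF/(1+0.085)^t    t·PV
  1     2,875.00     2,649.7696     2,649.7696
  2     2,875.00     2,442.1839     4,884.3679
  3     2,875.00     2,250.8608     6,752.5823
  4     2,875.00     2,074.5261     8,298.1043
  5     2,875.00     1,912.0056     9,560.0280
  6     2,875.00     1,762.2171    10,573.3028
  7     2,875.00     1,624.1633    11,369.1428
  8     2,875.00     1,496.9247    11,975.3973
  9     2,875.00     1,379.6541    12,416.8866
  10   52,875.00    23,385.8413   233,858.4132
  Σ                 40,978.1464   312,337.9948
P = 40,978.1464; D_Mac = 7.62206 yrs; D_mod = 7.02494 yrs.
DV01 ≈ 7.02494 × 40,978.1464 × 0.0001 = 28.786912.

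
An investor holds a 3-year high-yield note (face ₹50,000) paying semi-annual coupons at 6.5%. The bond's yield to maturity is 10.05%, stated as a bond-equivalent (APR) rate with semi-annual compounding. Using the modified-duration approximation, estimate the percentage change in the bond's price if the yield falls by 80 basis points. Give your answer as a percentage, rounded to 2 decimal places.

+2.10%

Periodic yield y = 0.05025. Modified duration first:
  t   CF        PV=CF/(1+0.05025)^t    t·PV
  1     1,625.00     1,547.2507     1,547.2507
  2     1,625.00     1,473.2213     2,946.4426
  3     1,625.00     1,402.7339     4,208.2017
  4     1,625.00     1,335.6190     5,342.4762
  5     1,625.00     1,271.7154     6,358.5768
  6    51,625.00    38,468.3823   230,810.2938
  Σ                 45,498.9225   251,213.2417
P = 45,498.9225; D_Mac = 5.52130 half-year periods = 2.76065 yrs; D_mod = 2.76065/(1+0.05025) = 2.62857 yrs.
ΔP/P ≈ -D_mod · Δy = -2.62857 × (-0.008) = +0.021029 = +2.1029%.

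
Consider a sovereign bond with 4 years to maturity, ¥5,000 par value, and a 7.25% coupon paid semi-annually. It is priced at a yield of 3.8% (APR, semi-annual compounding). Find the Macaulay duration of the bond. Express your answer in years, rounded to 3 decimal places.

Periodic yield y = 0.019. Discount each cash flow and weight by its period:
  t   CF        PV=CF/(1+0.019)^t    t·PV
  1       181.25       177.8705       177.8705
  2       181.25       174.5539       349.1079
  3       181.25       171.2993       513.8978
  4       181.25       168.1053       672.4210
  5       181.25       164.9708       824.8540
  6       181.25       161.8948       971.3688
  7       181.25       158.8762     1,112.1331
  8     5,181.25     4,456.9840    35,655.8721
  Σ                  5,634.5547    40,277.5251
Price P = Σ PV = 5,634.5547.
Macaulay duration = Σ(t·PV) / P = 40,277.5251 / 5,634.5547 = 7.14831 half-year periods.
In years: 7.14831 / 2 = 3.57415 years.

3.574 years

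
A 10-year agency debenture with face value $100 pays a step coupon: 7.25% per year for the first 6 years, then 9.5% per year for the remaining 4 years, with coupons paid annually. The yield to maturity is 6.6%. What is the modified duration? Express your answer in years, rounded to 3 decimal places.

7.086 years

Periodic yield y = 0.066. First find Macaulay duration:
  t   CF        PV=CF/(1+0.066)^t    t·PV
  1         7.25         6.8011         6.8011
  2         7.25         6.3800        12.7601
  3         7.25         5.9850        17.9551
  4         7.25         5.6145        22.4579
  5         7.25         5.2669        26.3343
  6         7.25         4.9408        29.6446
  7         9.50         6.0733        42.5129
  8         9.50         5.6973        45.5781
  9         9.50         5.3445        48.1007
  10      109.50        57.7886       577.8859
  Σ                    109.8920       830.0307
P = 109.8920; Macaulay duration = 830.0307 / 109.8920 = 7.55315 years.
Modified duration = D_Mac / (1 + y) = 7.55315 / 1.066 = 7.08551 years.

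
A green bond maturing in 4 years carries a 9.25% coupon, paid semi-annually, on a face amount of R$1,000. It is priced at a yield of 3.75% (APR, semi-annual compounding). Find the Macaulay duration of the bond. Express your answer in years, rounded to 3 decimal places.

3.490 years

Periodic yield y = 0.01875. Discount each cash flow and weight by its period:
  t   CF        PV=CF/(1+0.01875)^t    t·PV
  1        46.25        45.3988        45.3988
  2        46.25        44.5632        89.1264
  3        46.25        43.7430       131.2291
  4        46.25        42.9379       171.7518
  5        46.25        42.1477       210.7384
  6        46.25        41.3720       248.2317
  7        46.25        40.6105       284.2735
  8     1,046.25       901.7673     7,214.1386
  Σ                  1,202.5404     8,394.8883
Price P = Σ PV = 1,202.5404.
Macaulay duration = Σ(t·PV) / P = 8,394.8883 / 1,202.5404 = 6.98096 half-year periods.
In years: 6.98096 / 2 = 3.49048 years.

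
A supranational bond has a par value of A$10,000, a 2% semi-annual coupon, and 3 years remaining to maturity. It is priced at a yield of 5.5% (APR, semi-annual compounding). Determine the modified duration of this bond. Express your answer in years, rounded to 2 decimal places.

Periodic yield y = 0.0275. First find Macaulay duration:
  t   CF        PV=CF/(1+0.0275)^t    t·PV
  1       100.00        97.3236        97.3236
  2       100.00        94.7188       189.4377
  3       100.00        92.1838       276.5513
  4       100.00        89.7166       358.8663
  5       100.00        87.3154       436.5770
  6    10,100.00     8,582.8276    51,496.9658
  Σ                  9,044.0858    52,855.7217
P = 9,044.0858; Macaulay duration = 52,855.7217 / 9,044.0858 = 5.84423 half-year periods = 2.92212 years.
Modified duration = D_Mac / (1 + y) = 2.92212 / 1.0275 = 2.84391 years.

2.84 years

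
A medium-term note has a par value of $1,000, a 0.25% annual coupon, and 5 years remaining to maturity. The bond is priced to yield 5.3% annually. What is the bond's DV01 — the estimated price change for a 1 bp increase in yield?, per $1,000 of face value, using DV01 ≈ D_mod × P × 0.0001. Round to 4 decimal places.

Periodic yield y = 0.053.
  t   CF        PV=CF/(1+0.053)^t    t·PV
  1         2.50         2.3742         2.3742
  2         2.50         2.2547         4.5093
  3         2.50         2.1412         6.4236
  4         2.50         2.0334         8.1337
  5     1,002.50       774.3593     3,871.7966
  Σ                    783.1628     3,893.2373
P = 783.1628; D_Mac = 4.97117 yrs; D_mod = 4.72096 yrs.
DV01 ≈ 4.72096 × 783.1628 × 0.0001 = 0.369728.

$0.3697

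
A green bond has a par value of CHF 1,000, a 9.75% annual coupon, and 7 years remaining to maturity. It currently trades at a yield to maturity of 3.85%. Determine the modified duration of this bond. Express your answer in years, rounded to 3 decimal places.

Periodic yield y = 0.0385. First find Macaulay duration:
  t   CF        PV=CF/(1+0.0385)^t    t·PV
  1        97.50        93.8854        93.8854
  2        97.50        90.4048       180.8097
  3        97.50        87.0533       261.1598
  4        97.50        83.8260       335.3039
  5        97.50        80.7183       403.5916
  6        97.50        77.7259       466.3552
  7     1,097.50       842.4789     5,897.3522
  Σ                  1,356.0926     7,638.4578
P = 1,356.0926; Macaulay duration = 7,638.4578 / 1,356.0926 = 5.63270 years.
Modified duration = D_Mac / (1 + y) = 5.63270 / 1.0385 = 5.42388 years.

5.424 years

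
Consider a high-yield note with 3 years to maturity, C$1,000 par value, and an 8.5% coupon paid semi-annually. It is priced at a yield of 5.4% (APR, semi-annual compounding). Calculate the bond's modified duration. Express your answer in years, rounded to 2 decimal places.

2.65 years

Periodic yield y = 0.027. First find Macaulay duration:
  t   CF        PV=CF/(1+0.027)^t    t·PV
  1        42.50        41.3827        41.3827
  2        42.50        40.2947        80.5894
  3        42.50        39.2354       117.7061
  4        42.50        38.2039       152.8154
  5        42.50        37.1995       185.9973
  6     1,042.50       888.4918     5,330.9505
  Σ                  1,084.8078     5,909.4414
P = 1,084.8078; Macaulay duration = 5,909.4414 / 1,084.8078 = 5.44745 half-year periods = 2.72373 years.
Modified duration = D_Mac / (1 + y) = 2.72373 / 1.027 = 2.65212 years.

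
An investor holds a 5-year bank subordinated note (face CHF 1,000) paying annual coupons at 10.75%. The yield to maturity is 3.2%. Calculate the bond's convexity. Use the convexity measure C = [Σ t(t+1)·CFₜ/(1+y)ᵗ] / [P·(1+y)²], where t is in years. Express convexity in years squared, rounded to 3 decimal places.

22.545

With y = 0.032:
  t   CF        PV=CF/(1+0.032)^t    t·PV        t(t+1)·PV
  1       107.50       104.1667       104.1667         208.3333
  2       107.50       100.9367       201.8734         605.6202
  3       107.50        97.8069       293.4206       1,173.6825
  4       107.50        94.7741       379.0964       1,895.4820
  5     1,107.50       946.1179     4,730.5894      28,383.5363
  Σ                  1,343.8022     5,709.1465      32,266.6543
P = 1,343.8022.
Convexity = Σ t(t+1)·PV / [P·(1+y)²] = 32,266.6543 / (1,343.8022 × 1.065024) = 22.54546.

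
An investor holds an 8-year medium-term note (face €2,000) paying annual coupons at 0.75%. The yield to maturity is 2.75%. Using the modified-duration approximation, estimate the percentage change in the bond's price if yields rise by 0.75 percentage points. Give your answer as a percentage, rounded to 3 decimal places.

-5.675%

Periodic yield y = 0.0275. Modified duration first:
  t   CF        PV=CF/(1+0.0275)^t    t·PV
  1        15.00        14.5985        14.5985
  2        15.00        14.2078        28.4156
  3        15.00        13.8276        41.4827
  4        15.00        13.4575        53.8299
  5        15.00        13.0973        65.4865
  6        15.00        12.7468        76.4806
  7        15.00        12.4056        86.8393
  8     2,015.00     1,621.8863    12,975.0904
  Σ                  1,716.2274    13,342.2238
P = 1,716.2274; D_Mac = 7.77416 yrs; D_mod = 7.77416/(1+0.0275) = 7.56609 yrs.
ΔP/P ≈ -D_mod · Δy = -7.56609 × (+0.0075) = -0.056746 = -5.6746%.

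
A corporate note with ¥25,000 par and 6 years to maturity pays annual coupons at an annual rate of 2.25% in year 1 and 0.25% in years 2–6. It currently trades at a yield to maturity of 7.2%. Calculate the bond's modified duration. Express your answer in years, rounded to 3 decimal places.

5.427 years

Periodic yield y = 0.072. First find Macaulay duration:
  t   CF        PV=CF/(1+0.072)^t    t·PV
  1       562.50       524.7201       524.7201
  2        62.50        54.3864       108.7728
  3        62.50        50.7336       152.2008
  4        62.50        47.3261       189.3045
  5        62.50        44.1475       220.7375
  6    25,062.50    16,514.1292    99,084.7752
  Σ                 17,235.4430   100,280.5109
P = 17,235.4430; Macaulay duration = 100,280.5109 / 17,235.4430 = 5.81827 years.
Modified duration = D_Mac / (1 + y) = 5.81827 / 1.072 = 5.42749 years.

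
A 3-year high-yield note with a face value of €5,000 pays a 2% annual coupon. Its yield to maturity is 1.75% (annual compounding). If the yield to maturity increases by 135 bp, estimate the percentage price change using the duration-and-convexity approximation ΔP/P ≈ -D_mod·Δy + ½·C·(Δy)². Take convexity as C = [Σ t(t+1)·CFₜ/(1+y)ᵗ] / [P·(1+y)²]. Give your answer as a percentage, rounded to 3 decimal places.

With y = 0.0175:
  t   CF        PV=CF/(1+0.0175)^t    t·PV        t(t+1)·PV
  1       100.00        98.2801        98.2801         196.5602
  2       100.00        96.5898       193.1796         579.5387
  3     5,100.00     4,841.3549    14,524.0648      58,096.2591
  Σ                  5,036.2248    14,815.5244      58,872.3580
P = 5,036.2248; D_Mac = 2.94179 yrs; D_mod = 2.89120 yrs; C = 11.29113.
Duration effect: -2.89120 × (+0.0135) = -0.039031
Convexity effect: 0.5 × 11.29113 × (0.0135)² = +0.0010289
ΔP/P ≈ -0.039031 + 0.0010289 = -0.038002 = -3.8002%.

-3.800%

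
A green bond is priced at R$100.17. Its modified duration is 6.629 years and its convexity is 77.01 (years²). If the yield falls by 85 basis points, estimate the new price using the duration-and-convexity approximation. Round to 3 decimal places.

R$106.093

Duration effect: -D_mod·Δy = -6.629 × (-0.0085) = +0.0563465
Convexity effect: ½·C·(Δy)² = 0.5 × 77.01 × (-0.0085)² = +0.00278198625
ΔP/P ≈ +0.0563465 + 0.00278198625 = +0.05912848625
New price ≈ 100.17 × (1 + 0.05912848625) = 106.0929004676625.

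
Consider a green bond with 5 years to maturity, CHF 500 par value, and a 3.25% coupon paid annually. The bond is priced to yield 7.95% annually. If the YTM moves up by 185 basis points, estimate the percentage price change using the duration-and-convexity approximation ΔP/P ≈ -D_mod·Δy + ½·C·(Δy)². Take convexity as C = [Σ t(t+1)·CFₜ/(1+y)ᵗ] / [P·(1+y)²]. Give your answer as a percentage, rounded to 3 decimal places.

With y = 0.0795:
  t   CF        PV=CF/(1+0.0795)^t    t·PV        t(t+1)·PV
  1        16.25        15.0533        15.0533          30.1065
  2        16.25        13.9447        27.8893          83.6680
  3        16.25        12.9177        38.7531         155.0125
  4        16.25        11.9664        47.8655         239.3276
  5       516.25       352.1655     1,760.8276      10,564.9656
  Σ                    406.0475     1,890.3888      11,073.0802
P = 406.0475; D_Mac = 4.65559 yrs; D_mod = 4.31272 yrs; C = 23.40164.
Duration effect: -4.31272 × (+0.0185) = -0.079785
Convexity effect: 0.5 × 23.40164 × (0.0185)² = +0.0040046
ΔP/P ≈ -0.079785 + 0.0040046 = -0.075781 = -7.5781%.

-7.578%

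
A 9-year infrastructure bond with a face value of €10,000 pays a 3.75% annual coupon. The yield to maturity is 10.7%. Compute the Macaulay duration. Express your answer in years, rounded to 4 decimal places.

7.3939 years

Periodic yield y = 0.107. Discount each cash flow and weight by its year:
  t   CF        PV=CF/(1+0.107)^t    t·PV
  1       375.00       338.7534       338.7534
  2       375.00       306.0103       612.0206
  3       375.00       276.4321       829.2962
  4       375.00       249.7128       998.8512
  5       375.00       225.5761     1,127.8807
  6       375.00       203.7725     1,222.6349
  7       375.00       184.0763     1,288.5342
  8       375.00       166.2839     1,330.2715
  9    10,375.00     4,155.8467    37,402.6202
  Σ                  6,106.4641    45,150.8628
Price P = Σ PV = 6,106.4641.
Macaulay duration = Σ(t·PV) / P = 45,150.8628 / 6,106.4641 = 7.39395 years.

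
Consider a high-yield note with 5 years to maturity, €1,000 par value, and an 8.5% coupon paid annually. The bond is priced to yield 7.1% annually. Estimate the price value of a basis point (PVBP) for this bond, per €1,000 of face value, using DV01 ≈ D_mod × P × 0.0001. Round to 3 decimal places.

€0.424

Periodic yield y = 0.071.
  t   CF        PV=CF/(1+0.071)^t    t·PV
  1        85.00        79.3651        79.3651
  2        85.00        74.1037       148.2074
  3        85.00        69.1911       207.5734
  4        85.00        64.6042       258.4170
  5     1,085.00       769.9852     3,849.9261
  Σ                  1,057.2494     4,543.4890
P = 1,057.2494; D_Mac = 4.29746 yrs; D_mod = 4.01257 yrs.
DV01 ≈ 4.01257 × 1,057.2494 × 0.0001 = 0.424229.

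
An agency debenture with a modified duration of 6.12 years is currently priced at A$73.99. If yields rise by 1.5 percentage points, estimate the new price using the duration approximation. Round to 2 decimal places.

Duration approximation: ΔP/P ≈ -D_mod · Δy = -6.12 × (+0.015) = -0.091800.
New price ≈ 73.99 × (1 - 0.091800) = 67.197718.

A$67.20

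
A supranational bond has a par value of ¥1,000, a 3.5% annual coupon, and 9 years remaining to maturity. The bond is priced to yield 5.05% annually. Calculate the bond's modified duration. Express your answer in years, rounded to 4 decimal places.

Periodic yield y = 0.0505. First find Macaulay duration:
  t   CF        PV=CF/(1+0.0505)^t    t·PV
  1        35.00        33.3175        33.3175
  2        35.00        31.7158        63.4316
  3        35.00        30.1912        90.5735
  4        35.00        28.7398       114.9592
  5        35.00        27.3582       136.7911
  6        35.00        26.0430       156.2582
  7        35.00        24.7911       173.5376
  8        35.00        23.5993       188.7946
  9     1,035.00       664.3177     5,978.8595
  Σ                    890.0737     6,936.5229
P = 890.0737; Macaulay duration = 6,936.5229 / 890.0737 = 7.79320 years.
Modified duration = D_Mac / (1 + y) = 7.79320 / 1.0505 = 7.41856 years.

7.4186 years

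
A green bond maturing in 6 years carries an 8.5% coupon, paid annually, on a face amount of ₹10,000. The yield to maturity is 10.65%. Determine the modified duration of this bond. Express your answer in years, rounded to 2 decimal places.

4.41 years

Periodic yield y = 0.1065. First find Macaulay duration:
  t   CF        PV=CF/(1+0.1065)^t    t·PV
  1       850.00       768.1880       768.1880
  2       850.00       694.2503     1,388.5006
  3       850.00       627.4291     1,882.2874
  4       850.00       567.0394     2,268.1577
  5       850.00       512.4622     2,562.3110
  6    10,850.00     5,911.8204    35,470.9221
  Σ                  9,081.1894    44,340.3668
P = 9,081.1894; Macaulay duration = 44,340.3668 / 9,081.1894 = 4.88266 years.
Modified duration = D_Mac / (1 + y) = 4.88266 / 1.1065 = 4.41271 years.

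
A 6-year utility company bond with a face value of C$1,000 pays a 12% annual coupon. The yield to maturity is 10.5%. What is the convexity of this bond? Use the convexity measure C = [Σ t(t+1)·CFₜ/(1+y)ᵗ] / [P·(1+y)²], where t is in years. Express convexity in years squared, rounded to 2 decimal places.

With y = 0.105:
  t   CF        PV=CF/(1+0.105)^t    t·PV        t(t+1)·PV
  1       120.00       108.5973       108.5973         217.1946
  2       120.00        98.2781       196.5562         589.6685
  3       120.00        88.9394       266.8183       1,067.2733
  4       120.00        80.4882       321.9527       1,609.7637
  5       120.00        72.8400       364.1999       2,185.1996
  6     1,120.00       615.2397     3,691.4382      25,840.0676
  Σ                  1,064.3827     4,949.5627      31,509.1673
P = 1,064.3827.
Convexity = Σ t(t+1)·PV / [P·(1+y)²] = 31,509.1673 / (1,064.3827 × 1.221025) = 24.24457.

24.24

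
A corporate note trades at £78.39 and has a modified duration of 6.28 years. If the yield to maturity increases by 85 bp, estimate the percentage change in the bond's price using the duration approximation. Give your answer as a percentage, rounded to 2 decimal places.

-5.34%

Duration approximation: ΔP/P ≈ -D_mod · Δy = -6.28 × (+0.0085) = -0.053380.
As a percentage: -5.3380%.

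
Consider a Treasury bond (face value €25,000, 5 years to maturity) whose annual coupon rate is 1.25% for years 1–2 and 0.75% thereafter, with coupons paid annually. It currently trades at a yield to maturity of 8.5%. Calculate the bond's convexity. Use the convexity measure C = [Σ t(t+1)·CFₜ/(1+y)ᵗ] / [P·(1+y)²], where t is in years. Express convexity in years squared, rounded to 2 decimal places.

24.59

With y = 0.085:
  t   CF        PV=CF/(1+0.085)^t    t·PV        t(t+1)·PV
  1       312.50       288.0184       288.0184         576.0369
  2       312.50       265.4548       530.9096       1,592.7287
  3       187.50       146.7953       440.3858       1,761.5432
  4       187.50       135.2952       541.1807       2,705.9036
  5    25,187.50    16,750.8316    83,754.1580     502,524.9480
  Σ                 17,586.3953    85,554.6525     509,161.1603
P = 17,586.3953.
Convexity = Σ t(t+1)·PV / [P·(1+y)²] = 509,161.1603 / (17,586.3953 × 1.177225) = 24.59342.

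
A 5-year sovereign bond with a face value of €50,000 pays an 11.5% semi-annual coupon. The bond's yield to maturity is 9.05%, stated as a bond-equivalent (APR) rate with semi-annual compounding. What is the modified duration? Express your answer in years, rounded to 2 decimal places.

Periodic yield y = 0.04525. First find Macaulay duration:
  t   CF        PV=CF/(1+0.04525)^t    t·PV
  1     2,875.00     2,750.5381     2,750.5381
  2     2,875.00     2,631.4644     5,262.9288
  3     2,875.00     2,517.5455     7,552.6364
  4     2,875.00     2,408.5582     9,634.2328
  5     2,875.00     2,304.2891    11,521.4456
  6     2,875.00     2,204.5340    13,227.2037
  7     2,875.00     2,109.0973    14,763.6811
  8     2,875.00     2,017.7922    16,142.3376
  9     2,875.00     1,930.4398    17,373.9582
  10   52,875.00    33,966.3295   339,663.2949
  Σ                 54,840.5880   437,892.2571
P = 54,840.5880; Macaulay duration = 437,892.2571 / 54,840.5880 = 7.98482 half-year periods = 3.99241 years.
Modified duration = D_Mac / (1 + y) = 3.99241 / 1.04525 = 3.81957 years.

3.82 years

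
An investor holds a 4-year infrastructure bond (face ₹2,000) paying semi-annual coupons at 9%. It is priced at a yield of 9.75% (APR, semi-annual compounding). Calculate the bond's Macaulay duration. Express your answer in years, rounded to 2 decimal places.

3.44 years

Periodic yield y = 0.04875. Discount each cash flow and weight by its period:
  t   CF        PV=CF/(1+0.04875)^t    t·PV
  1        90.00        85.8164        85.8164
  2        90.00        81.8274       163.6547
  3        90.00        78.0237       234.0711
  4        90.00        74.3969       297.5874
  5        90.00        70.9386       354.6930
  6        90.00        67.6411       405.8466
  7        90.00        64.4969       451.4781
  8     2,090.00     1,428.1391    11,425.1124
  Σ                  1,951.2800    13,418.2599
Price P = Σ PV = 1,951.2800.
Macaulay duration = Σ(t·PV) / P = 13,418.2599 / 1,951.2800 = 6.87664 half-year periods.
In years: 6.87664 / 2 = 3.43832 years.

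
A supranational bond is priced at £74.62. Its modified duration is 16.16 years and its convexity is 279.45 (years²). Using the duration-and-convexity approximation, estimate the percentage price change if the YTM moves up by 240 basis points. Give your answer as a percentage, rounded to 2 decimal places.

-30.74%

Duration effect: -D_mod·Δy = -16.16 × (+0.024) = -0.387840
Convexity effect: ½·C·(Δy)² = 0.5 × 279.45 × (0.024)² = +0.0804816
ΔP/P ≈ -0.387840 + 0.0804816 = -0.3073584
= -30.73584%.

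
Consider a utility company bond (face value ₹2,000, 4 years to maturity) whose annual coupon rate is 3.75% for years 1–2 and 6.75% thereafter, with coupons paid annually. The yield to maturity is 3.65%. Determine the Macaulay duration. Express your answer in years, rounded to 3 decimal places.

Periodic yield y = 0.0365. Discount each cash flow and weight by its year:
  t   CF        PV=CF/(1+0.0365)^t    t·PV
  1        75.00        72.3589        72.3589
  2        75.00        69.8108       139.6216
  3       135.00       121.2344       363.7032
  4     2,135.00     1,849.7824     7,399.1298
  Σ                  2,113.1865     7,974.8135
Price P = Σ PV = 2,113.1865.
Macaulay duration = Σ(t·PV) / P = 7,974.8135 / 2,113.1865 = 3.77383 years.

3.774 years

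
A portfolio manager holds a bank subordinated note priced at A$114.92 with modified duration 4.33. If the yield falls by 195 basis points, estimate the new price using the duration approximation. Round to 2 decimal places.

A$124.62

Duration approximation: ΔP/P ≈ -D_mod · Δy = -4.33 × (-0.0195) = +0.084435.
New price ≈ 114.92 × (1 + 0.084435) = 124.6232702.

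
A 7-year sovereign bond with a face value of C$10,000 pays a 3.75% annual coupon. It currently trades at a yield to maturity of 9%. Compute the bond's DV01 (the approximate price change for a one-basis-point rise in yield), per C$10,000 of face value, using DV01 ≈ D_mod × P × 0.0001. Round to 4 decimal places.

C$4.1464

Periodic yield y = 0.09.
  t   CF        PV=CF/(1+0.09)^t    t·PV
  1       375.00       344.0367       344.0367
  2       375.00       315.6300       631.2600
  3       375.00       289.5688       868.7064
  4       375.00       265.6595     1,062.6378
  5       375.00       243.7243     1,218.6213
  6       375.00       223.6002     1,341.6015
  7    10,375.00     5,675.4803    39,728.3620
  Σ                  7,357.6998    45,195.2258
P = 7,357.6998; D_Mac = 6.14258 yrs; D_mod = 5.63539 yrs.
DV01 ≈ 5.63539 × 7,357.6998 × 0.0001 = 4.146351.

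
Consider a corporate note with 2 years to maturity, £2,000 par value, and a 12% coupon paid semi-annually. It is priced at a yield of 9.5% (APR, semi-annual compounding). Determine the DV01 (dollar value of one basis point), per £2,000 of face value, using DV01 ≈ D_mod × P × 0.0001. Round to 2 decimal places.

£0.37

Periodic yield y = 0.0475.
  t   CF        PV=CF/(1+0.0475)^t    t·PV
  1       120.00       114.5585       114.5585
  2       120.00       109.3637       218.7274
  3       120.00       104.4045       313.2135
  4     2,120.00     1,760.8393     7,043.3574
  Σ                  2,089.1660     7,689.8567
P = 2,089.1660; D_Mac = 3.68083 half-year periods = 1.84041 yrs; D_mod = 1.75696 yrs.
DV01 ≈ 1.75696 × 2,089.1660 × 0.0001 = 0.367058.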